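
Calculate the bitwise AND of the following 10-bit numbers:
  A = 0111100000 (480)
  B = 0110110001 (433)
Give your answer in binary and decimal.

Apply & to each column (1 only where both bits are 1):
  0111100000
& 0110110001
------------
  0110100000

Answer: 0110100000 (416)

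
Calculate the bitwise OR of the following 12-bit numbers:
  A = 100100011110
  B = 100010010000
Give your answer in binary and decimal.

Apply | to each column (1 where either bit is 1):
  100100011110
| 100010010000
--------------
  100110011110

Answer: 100110011110 (2462)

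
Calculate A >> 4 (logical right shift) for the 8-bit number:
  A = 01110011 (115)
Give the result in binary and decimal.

Logical shift right by 4: drop the bottom 4 bit(s), prepend 4 zero(s) on the left.
  01110011  ->  keep [0111], discard [0011], prepend 0000
= 00000111

Answer: 00000111 (7)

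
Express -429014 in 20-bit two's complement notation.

1. Binary of +429014:  01101000101111010110
2. Invert bits:     10010111010000101001
3. Add 1:           10010111010000101010

Answer: 10010111010000101010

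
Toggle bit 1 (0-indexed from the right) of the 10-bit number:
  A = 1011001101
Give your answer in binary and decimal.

Mask = 1 << 1 = 0000000010
Bit 1 of A is 0; XOR with the mask flips it to 1.
  1011001101
^ 0000000010
------------
  1011001111

Answer: 1011001111 (719)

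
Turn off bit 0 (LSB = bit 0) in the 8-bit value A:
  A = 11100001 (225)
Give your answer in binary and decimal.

Mask = ~(1 << 0) = 11111110
Bit 0 of A is 1, so AND-ing with the mask clears it to 0.
  11100001
& 11111110
----------
  11100000

Answer: 11100000 (224)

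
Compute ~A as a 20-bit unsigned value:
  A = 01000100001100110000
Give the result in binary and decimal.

Flip each bit (0->1, 1->0):
  01000100001100110000
  10111011110011001111

Answer: 10111011110011001111 (769231)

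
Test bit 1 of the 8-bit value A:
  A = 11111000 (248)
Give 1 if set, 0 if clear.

Bit 1 is the 2nd from the right.
  11111000
        ^
That bit is 0.

Answer: 0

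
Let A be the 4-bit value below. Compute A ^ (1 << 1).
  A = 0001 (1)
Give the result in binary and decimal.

Mask = 1 << 1 = 0010
Bit 1 of A is 0; XOR with the mask flips it to 1.
  0001
^ 0010
------
  0011

Answer: 0011 (3)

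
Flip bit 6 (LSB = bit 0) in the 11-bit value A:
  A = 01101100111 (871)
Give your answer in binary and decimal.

Mask = 1 << 6 = 00001000000
Bit 6 of A is 1; XOR with the mask flips it to 0.
  01101100111
^ 00001000000
-------------
  01100100111

Answer: 01100100111 (807)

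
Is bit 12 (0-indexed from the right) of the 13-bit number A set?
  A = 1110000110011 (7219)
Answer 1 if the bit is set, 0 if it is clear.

Bit 12 is the 13th from the right.
  1110000110011
  ^
That bit is 1.

Answer: 1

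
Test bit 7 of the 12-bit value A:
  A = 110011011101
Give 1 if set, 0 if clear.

Bit 7 is the 8th from the right.
  110011011101
      ^
That bit is 1.

Answer: 1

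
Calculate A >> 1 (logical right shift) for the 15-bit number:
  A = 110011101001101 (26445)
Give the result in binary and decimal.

Logical shift right by 1: drop the bottom 1 bit(s), prepend 1 zero(s) on the left.
  110011101001101  ->  keep [11001110100110], discard [1], prepend 0
= 011001110100110

Answer: 011001110100110 (13222)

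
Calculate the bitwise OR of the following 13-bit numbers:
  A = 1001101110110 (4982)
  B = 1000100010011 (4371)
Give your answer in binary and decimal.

Apply | to each column (1 where either bit is 1):
  1001101110110
| 1000100010011
---------------
  1001101110111

Answer: 1001101110111 (4983)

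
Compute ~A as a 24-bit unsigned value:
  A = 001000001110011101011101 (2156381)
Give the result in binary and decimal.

Flip each bit (0->1, 1->0):
  001000001110011101011101
  110111110001100010100010

Answer: 110111110001100010100010 (14620834)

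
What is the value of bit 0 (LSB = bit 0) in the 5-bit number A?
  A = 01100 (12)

Bit 0 is the 1st from the right.
  01100
      ^
That bit is 0.

Answer: 0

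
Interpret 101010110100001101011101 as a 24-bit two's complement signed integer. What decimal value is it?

MSB is 1, so the value is negative. Find the magnitude:
1. Invert bits:  010101001011110010100010
2. Add 1:        010101001011110010100011  = 5553315
3. Apply sign:   -5553315

Answer: -5553315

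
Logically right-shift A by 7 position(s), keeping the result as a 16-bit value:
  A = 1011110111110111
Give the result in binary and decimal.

Logical shift right by 7: drop the bottom 7 bit(s), prepend 7 zero(s) on the left.
  1011110111110111  ->  keep [101111011], discard [1110111], prepend 0000000
= 0000000101111011

Answer: 0000000101111011 (379)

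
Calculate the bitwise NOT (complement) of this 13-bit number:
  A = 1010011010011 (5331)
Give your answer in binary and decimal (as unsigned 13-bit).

Flip each bit (0->1, 1->0):
  1010011010011
  0101100101100

Answer: 0101100101100 (2860)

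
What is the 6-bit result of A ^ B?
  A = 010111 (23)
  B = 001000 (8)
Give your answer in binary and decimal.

Apply ^ to each column (1 where bits differ):
  010111
^ 001000
--------
  011111

Answer: 011111 (31)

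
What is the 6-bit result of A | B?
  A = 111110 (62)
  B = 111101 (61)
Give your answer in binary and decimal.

Apply | to each column (1 where either bit is 1):
  111110
| 111101
--------
  111111

Answer: 111111 (63)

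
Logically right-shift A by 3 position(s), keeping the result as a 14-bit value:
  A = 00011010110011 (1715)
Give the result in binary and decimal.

Logical shift right by 3: drop the bottom 3 bit(s), prepend 3 zero(s) on the left.
  00011010110011  ->  keep [00011010110], discard [011], prepend 000
= 00000011010110

Answer: 00000011010110 (214)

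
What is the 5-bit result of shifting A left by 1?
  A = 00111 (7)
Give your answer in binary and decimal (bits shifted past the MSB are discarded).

Shift left by 1: drop the top 1 bit(s), append 1 zero(s) on the right.
  00111  ->  discard [0], keep [0111], append 0
= 01110

Answer: 01110 (14)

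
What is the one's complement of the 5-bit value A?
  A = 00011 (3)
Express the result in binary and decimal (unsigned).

Flip each bit (0->1, 1->0):
  00011
  11100

Answer: 11100 (28)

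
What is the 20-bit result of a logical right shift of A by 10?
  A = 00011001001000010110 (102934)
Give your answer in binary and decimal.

Logical shift right by 10: drop the bottom 10 bit(s), prepend 10 zero(s) on the left.
  00011001001000010110  ->  keep [0001100100], discard [1000010110], prepend 0000000000
= 00000000000001100100

Answer: 00000000000001100100 (100)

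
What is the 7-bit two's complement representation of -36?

1. Binary of +36:  0100100
2. Invert bits:     1011011
3. Add 1:           1011100

Answer: 1011100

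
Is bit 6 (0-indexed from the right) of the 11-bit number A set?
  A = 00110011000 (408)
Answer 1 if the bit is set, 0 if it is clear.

Bit 6 is the 7th from the right.
  00110011000
      ^
That bit is 0.

Answer: 0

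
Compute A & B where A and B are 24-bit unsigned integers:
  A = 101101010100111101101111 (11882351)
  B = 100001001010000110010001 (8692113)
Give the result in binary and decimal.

Apply & to each column (1 only where both bits are 1):
  101101010100111101101111
& 100001001010000110010001
--------------------------
  100001000000000100000001

Answer: 100001000000000100000001 (8651009)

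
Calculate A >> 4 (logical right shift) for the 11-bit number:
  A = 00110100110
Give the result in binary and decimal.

Logical shift right by 4: drop the bottom 4 bit(s), prepend 4 zero(s) on the left.
  00110100110  ->  keep [0011010], discard [0110], prepend 0000
= 00000011010

Answer: 00000011010 (26)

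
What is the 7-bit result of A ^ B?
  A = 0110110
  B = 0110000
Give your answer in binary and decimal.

Apply ^ to each column (1 where bits differ):
  0110110
^ 0110000
---------
  0000110

Answer: 0000110 (6)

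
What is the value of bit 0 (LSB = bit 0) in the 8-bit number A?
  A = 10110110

Bit 0 is the 1st from the right.
  10110110
         ^
That bit is 0.

Answer: 0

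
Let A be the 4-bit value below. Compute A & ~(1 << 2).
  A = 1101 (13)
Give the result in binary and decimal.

Mask = ~(1 << 2) = 1011
Bit 2 of A is 1, so AND-ing with the mask clears it to 0.
  1101
& 1011
------
  1001

Answer: 1001 (9)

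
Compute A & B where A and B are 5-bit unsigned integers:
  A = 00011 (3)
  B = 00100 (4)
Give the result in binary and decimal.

Apply & to each column (1 only where both bits are 1):
  00011
& 00100
-------
  00000

Answer: 00000 (0)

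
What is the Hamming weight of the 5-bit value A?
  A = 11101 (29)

11101
1-bits at positions (from bit 0 = LSB): 0, 2, 3, 4
Count = 4

Answer: 4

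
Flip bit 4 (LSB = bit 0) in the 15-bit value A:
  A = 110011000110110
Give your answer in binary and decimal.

Mask = 1 << 4 = 000000000010000
Bit 4 of A is 1; XOR with the mask flips it to 0.
  110011000110110
^ 000000000010000
-----------------
  110011000100110

Answer: 110011000100110 (26150)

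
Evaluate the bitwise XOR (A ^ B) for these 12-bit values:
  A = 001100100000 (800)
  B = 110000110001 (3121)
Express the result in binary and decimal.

Apply ^ to each column (1 where bits differ):
  001100100000
^ 110000110001
--------------
  111100010001

Answer: 111100010001 (3857)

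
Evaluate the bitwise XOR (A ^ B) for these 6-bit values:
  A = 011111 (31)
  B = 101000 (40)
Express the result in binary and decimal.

Apply ^ to each column (1 where bits differ):
  011111
^ 101000
--------
  110111

Answer: 110111 (55)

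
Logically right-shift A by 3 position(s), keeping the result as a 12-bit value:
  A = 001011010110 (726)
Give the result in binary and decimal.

Logical shift right by 3: drop the bottom 3 bit(s), prepend 3 zero(s) on the left.
  001011010110  ->  keep [001011010], discard [110], prepend 000
= 000001011010

Answer: 000001011010 (90)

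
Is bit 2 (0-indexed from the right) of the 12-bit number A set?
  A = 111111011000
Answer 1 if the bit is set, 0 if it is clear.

Bit 2 is the 3rd from the right.
  111111011000
           ^
That bit is 0.

Answer: 0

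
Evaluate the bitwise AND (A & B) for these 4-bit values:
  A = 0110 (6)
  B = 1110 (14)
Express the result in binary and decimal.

Apply & to each column (1 only where both bits are 1):
  0110
& 1110
------
  0110

Answer: 0110 (6)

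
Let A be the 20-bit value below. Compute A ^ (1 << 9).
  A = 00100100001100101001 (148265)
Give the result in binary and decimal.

Mask = 1 << 9 = 00000000001000000000
Bit 9 of A is 1; XOR with the mask flips it to 0.
  00100100001100101001
^ 00000000001000000000
----------------------
  00100100000100101001

Answer: 00100100000100101001 (147753)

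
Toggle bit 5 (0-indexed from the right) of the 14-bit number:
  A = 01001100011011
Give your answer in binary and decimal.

Mask = 1 << 5 = 00000000100000
Bit 5 of A is 0; XOR with the mask flips it to 1.
  01001100011011
^ 00000000100000
----------------
  01001100111011

Answer: 01001100111011 (4923)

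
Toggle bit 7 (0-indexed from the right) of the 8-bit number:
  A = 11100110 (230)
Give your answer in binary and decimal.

Mask = 1 << 7 = 10000000
Bit 7 of A is 1; XOR with the mask flips it to 0.
  11100110
^ 10000000
----------
  01100110

Answer: 01100110 (102)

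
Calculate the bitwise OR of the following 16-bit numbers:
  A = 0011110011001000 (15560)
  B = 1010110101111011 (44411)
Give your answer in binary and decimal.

Apply | to each column (1 where either bit is 1):
  0011110011001000
| 1010110101111011
------------------
  1011110111111011

Answer: 1011110111111011 (48635)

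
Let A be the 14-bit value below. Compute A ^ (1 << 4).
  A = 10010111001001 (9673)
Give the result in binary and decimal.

Mask = 1 << 4 = 00000000010000
Bit 4 of A is 0; XOR with the mask flips it to 1.
  10010111001001
^ 00000000010000
----------------
  10010111011001

Answer: 10010111011001 (9689)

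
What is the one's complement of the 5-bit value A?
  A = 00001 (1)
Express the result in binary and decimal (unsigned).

Flip each bit (0->1, 1->0):
  00001
  11110

Answer: 11110 (30)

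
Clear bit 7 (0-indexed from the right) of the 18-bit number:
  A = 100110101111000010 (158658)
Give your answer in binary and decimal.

Mask = ~(1 << 7) = 111111111101111111
Bit 7 of A is 1, so AND-ing with the mask clears it to 0.
  100110101111000010
& 111111111101111111
--------------------
  100110101101000010

Answer: 100110101101000010 (158530)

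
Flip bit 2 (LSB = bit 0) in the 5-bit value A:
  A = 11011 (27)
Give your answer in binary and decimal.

Mask = 1 << 2 = 00100
Bit 2 of A is 0; XOR with the mask flips it to 1.
  11011
^ 00100
-------
  11111

Answer: 11111 (31)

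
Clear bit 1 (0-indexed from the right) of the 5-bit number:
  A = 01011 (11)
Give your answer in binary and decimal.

Mask = ~(1 << 1) = 11101
Bit 1 of A is 1, so AND-ing with the mask clears it to 0.
  01011
& 11101
-------
  01001

Answer: 01001 (9)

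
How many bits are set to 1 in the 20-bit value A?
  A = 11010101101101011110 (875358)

11010101101101011110
1-bits at positions (from bit 0 = LSB): 1, 2, 3, 4, 6, 8, 9, 11, 12, 14, 16, 18, 19
Count = 13

Answer: 13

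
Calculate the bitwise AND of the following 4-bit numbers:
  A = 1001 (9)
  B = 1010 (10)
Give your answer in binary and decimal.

Apply & to each column (1 only where both bits are 1):
  1001
& 1010
------
  1000

Answer: 1000 (8)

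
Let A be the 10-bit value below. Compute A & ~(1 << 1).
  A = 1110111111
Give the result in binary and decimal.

Mask = ~(1 << 1) = 1111111101
Bit 1 of A is 1, so AND-ing with the mask clears it to 0.
  1110111111
& 1111111101
------------
  1110111101

Answer: 1110111101 (957)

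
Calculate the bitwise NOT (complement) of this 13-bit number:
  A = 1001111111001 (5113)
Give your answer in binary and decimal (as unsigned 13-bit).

Flip each bit (0->1, 1->0):
  1001111111001
  0110000000110

Answer: 0110000000110 (3078)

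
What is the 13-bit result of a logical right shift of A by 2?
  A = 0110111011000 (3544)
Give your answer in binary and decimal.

Logical shift right by 2: drop the bottom 2 bit(s), prepend 2 zero(s) on the left.
  0110111011000  ->  keep [01101110110], discard [00], prepend 00
= 0001101110110

Answer: 0001101110110 (886)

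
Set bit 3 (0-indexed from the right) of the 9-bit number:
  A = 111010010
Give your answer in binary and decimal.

Mask = 1 << 3 = 000001000
Bit 3 of A is 0, so OR-ing with the mask flips it to 1.
  111010010
| 000001000
-----------
  111011010

Answer: 111011010 (474)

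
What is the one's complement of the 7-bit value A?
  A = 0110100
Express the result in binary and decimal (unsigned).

Flip each bit (0->1, 1->0):
  0110100
  1001011

Answer: 1001011 (75)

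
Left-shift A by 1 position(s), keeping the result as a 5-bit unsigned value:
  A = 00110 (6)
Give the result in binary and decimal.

Shift left by 1: drop the top 1 bit(s), append 1 zero(s) on the right.
  00110  ->  discard [0], keep [0110], append 0
= 01100

Answer: 01100 (12)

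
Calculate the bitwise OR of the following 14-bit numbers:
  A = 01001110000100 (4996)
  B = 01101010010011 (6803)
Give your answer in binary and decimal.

Apply | to each column (1 where either bit is 1):
  01001110000100
| 01101010010011
----------------
  01101110010111

Answer: 01101110010111 (7063)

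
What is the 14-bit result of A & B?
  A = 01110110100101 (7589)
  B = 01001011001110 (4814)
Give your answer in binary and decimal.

Apply & to each column (1 only where both bits are 1):
  01110110100101
& 01001011001110
----------------
  01000010000100

Answer: 01000010000100 (4228)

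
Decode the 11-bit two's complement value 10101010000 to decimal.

MSB is 1, so the value is negative. Find the magnitude:
1. Invert bits:  01010101111
2. Add 1:        01010110000  = 688
3. Apply sign:   -688

Answer: -688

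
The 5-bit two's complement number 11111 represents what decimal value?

MSB is 1, so the value is negative. Find the magnitude:
1. Invert bits:  00000
2. Add 1:        00001  = 1
3. Apply sign:   -1

Answer: -1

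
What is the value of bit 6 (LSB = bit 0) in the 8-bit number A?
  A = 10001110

Bit 6 is the 7th from the right.
  10001110
   ^
That bit is 0.

Answer: 0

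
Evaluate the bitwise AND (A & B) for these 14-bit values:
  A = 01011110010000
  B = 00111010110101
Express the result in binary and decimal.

Apply & to each column (1 only where both bits are 1):
  01011110010000
& 00111010110101
----------------
  00011010010000

Answer: 00011010010000 (1680)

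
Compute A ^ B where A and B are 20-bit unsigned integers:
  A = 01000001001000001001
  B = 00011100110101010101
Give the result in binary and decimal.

Apply ^ to each column (1 where bits differ):
  01000001001000001001
^ 00011100110101010101
----------------------
  01011101111101011100

Answer: 01011101111101011100 (384860)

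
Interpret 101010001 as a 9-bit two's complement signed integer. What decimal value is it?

MSB is 1, so the value is negative. Find the magnitude:
1. Invert bits:  010101110
2. Add 1:        010101111  = 175
3. Apply sign:   -175

Answer: -175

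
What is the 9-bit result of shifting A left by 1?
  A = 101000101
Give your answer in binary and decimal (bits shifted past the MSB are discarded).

Shift left by 1: drop the top 1 bit(s), append 1 zero(s) on the right.
  101000101  ->  discard [1], keep [01000101], append 0
= 010001010

Answer: 010001010 (138)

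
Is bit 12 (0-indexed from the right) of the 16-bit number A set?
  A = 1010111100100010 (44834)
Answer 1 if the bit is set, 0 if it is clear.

Bit 12 is the 13th from the right.
  1010111100100010
     ^
That bit is 0.

Answer: 0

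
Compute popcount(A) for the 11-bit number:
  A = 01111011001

01111011001
1-bits at positions (from bit 0 = LSB): 0, 3, 4, 6, 7, 8, 9
Count = 7

Answer: 7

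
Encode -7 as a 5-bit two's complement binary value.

1. Binary of +7:  00111
2. Invert bits:     11000
3. Add 1:           11001

Answer: 11001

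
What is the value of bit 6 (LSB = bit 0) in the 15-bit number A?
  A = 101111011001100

Bit 6 is the 7th from the right.
  101111011001100
          ^
That bit is 1.

Answer: 1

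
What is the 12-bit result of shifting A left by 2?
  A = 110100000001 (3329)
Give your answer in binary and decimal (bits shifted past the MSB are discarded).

Shift left by 2: drop the top 2 bit(s), append 2 zero(s) on the right.
  110100000001  ->  discard [11], keep [0100000001], append 00
= 010000000100

Answer: 010000000100 (1028)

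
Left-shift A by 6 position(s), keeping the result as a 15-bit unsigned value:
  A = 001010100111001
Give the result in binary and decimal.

Shift left by 6: drop the top 6 bit(s), append 6 zero(s) on the right.
  001010100111001  ->  discard [001010], keep [100111001], append 000000
= 100111001000000

Answer: 100111001000000 (20032)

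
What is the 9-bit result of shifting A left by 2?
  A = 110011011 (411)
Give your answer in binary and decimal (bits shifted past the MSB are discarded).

Shift left by 2: drop the top 2 bit(s), append 2 zero(s) on the right.
  110011011  ->  discard [11], keep [0011011], append 00
= 001101100

Answer: 001101100 (108)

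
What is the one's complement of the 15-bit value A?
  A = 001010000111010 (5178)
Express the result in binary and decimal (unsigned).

Flip each bit (0->1, 1->0):
  001010000111010
  110101111000101

Answer: 110101111000101 (27589)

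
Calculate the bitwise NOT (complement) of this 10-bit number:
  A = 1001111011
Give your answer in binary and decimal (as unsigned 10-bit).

Flip each bit (0->1, 1->0):
  1001111011
  0110000100

Answer: 0110000100 (388)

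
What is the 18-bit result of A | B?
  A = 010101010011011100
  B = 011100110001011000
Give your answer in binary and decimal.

Apply | to each column (1 where either bit is 1):
  010101010011011100
| 011100110001011000
--------------------
  011101110011011100

Answer: 011101110011011100 (122076)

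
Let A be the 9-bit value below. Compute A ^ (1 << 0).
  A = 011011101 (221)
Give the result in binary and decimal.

Mask = 1 << 0 = 000000001
Bit 0 of A is 1; XOR with the mask flips it to 0.
  011011101
^ 000000001
-----------
  011011100

Answer: 011011100 (220)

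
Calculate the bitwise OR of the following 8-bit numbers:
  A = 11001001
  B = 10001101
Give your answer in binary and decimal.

Apply | to each column (1 where either bit is 1):
  11001001
| 10001101
----------
  11001101

Answer: 11001101 (205)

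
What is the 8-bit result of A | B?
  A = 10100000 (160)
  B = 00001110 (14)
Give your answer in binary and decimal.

Apply | to each column (1 where either bit is 1):
  10100000
| 00001110
----------
  10101110

Answer: 10101110 (174)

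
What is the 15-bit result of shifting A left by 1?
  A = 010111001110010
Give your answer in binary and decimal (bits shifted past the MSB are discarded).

Shift left by 1: drop the top 1 bit(s), append 1 zero(s) on the right.
  010111001110010  ->  discard [0], keep [10111001110010], append 0
= 101110011100100

Answer: 101110011100100 (23780)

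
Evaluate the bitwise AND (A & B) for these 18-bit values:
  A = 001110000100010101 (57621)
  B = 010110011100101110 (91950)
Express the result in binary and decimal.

Apply & to each column (1 only where both bits are 1):
  001110000100010101
& 010110011100101110
--------------------
  000110000100000100

Answer: 000110000100000100 (24836)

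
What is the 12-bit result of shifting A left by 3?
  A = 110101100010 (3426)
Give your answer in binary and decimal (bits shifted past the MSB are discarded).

Shift left by 3: drop the top 3 bit(s), append 3 zero(s) on the right.
  110101100010  ->  discard [110], keep [101100010], append 000
= 101100010000

Answer: 101100010000 (2832)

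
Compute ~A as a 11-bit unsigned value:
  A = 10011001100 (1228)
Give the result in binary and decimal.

Flip each bit (0->1, 1->0):
  10011001100
  01100110011

Answer: 01100110011 (819)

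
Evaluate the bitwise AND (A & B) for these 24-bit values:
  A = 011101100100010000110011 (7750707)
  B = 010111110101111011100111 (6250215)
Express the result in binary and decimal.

Apply & to each column (1 only where both bits are 1):
  011101100100010000110011
& 010111110101111011100111
--------------------------
  010101100100010000100011

Answer: 010101100100010000100011 (5653539)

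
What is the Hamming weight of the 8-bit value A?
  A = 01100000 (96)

01100000
1-bits at positions (from bit 0 = LSB): 5, 6
Count = 2

Answer: 2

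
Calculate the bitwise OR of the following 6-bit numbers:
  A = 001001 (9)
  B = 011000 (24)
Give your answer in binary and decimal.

Apply | to each column (1 where either bit is 1):
  001001
| 011000
--------
  011001

Answer: 011001 (25)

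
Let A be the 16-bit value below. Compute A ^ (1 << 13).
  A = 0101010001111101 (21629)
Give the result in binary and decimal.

Mask = 1 << 13 = 0010000000000000
Bit 13 of A is 0; XOR with the mask flips it to 1.
  0101010001111101
^ 0010000000000000
------------------
  0111010001111101

Answer: 0111010001111101 (29821)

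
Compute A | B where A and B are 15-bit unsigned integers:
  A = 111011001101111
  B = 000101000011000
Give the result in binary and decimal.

Apply | to each column (1 where either bit is 1):
  111011001101111
| 000101000011000
-----------------
  111111001111111

Answer: 111111001111111 (32383)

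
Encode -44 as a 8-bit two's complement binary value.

1. Binary of +44:  00101100
2. Invert bits:     11010011
3. Add 1:           11010100

Answer: 11010100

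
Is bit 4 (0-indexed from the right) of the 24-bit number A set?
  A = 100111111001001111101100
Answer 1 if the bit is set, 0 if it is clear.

Bit 4 is the 5th from the right.
  100111111001001111101100
                     ^
That bit is 0.

Answer: 0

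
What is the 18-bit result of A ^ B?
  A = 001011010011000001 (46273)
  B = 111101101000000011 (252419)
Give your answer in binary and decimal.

Apply ^ to each column (1 where bits differ):
  001011010011000001
^ 111101101000000011
--------------------
  110110111011000010

Answer: 110110111011000010 (224962)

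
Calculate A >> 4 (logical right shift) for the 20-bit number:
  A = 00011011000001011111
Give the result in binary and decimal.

Logical shift right by 4: drop the bottom 4 bit(s), prepend 4 zero(s) on the left.
  00011011000001011111  ->  keep [0001101100000101], discard [1111], prepend 0000
= 00000001101100000101

Answer: 00000001101100000101 (6917)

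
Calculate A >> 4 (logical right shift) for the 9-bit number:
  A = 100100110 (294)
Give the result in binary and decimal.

Logical shift right by 4: drop the bottom 4 bit(s), prepend 4 zero(s) on the left.
  100100110  ->  keep [10010], discard [0110], prepend 0000
= 000010010

Answer: 000010010 (18)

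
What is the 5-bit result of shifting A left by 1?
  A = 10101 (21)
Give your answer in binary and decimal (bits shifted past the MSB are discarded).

Shift left by 1: drop the top 1 bit(s), append 1 zero(s) on the right.
  10101  ->  discard [1], keep [0101], append 0
= 01010

Answer: 01010 (10)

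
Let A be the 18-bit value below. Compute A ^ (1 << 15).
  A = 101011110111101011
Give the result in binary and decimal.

Mask = 1 << 15 = 001000000000000000
Bit 15 of A is 1; XOR with the mask flips it to 0.
  101011110111101011
^ 001000000000000000
--------------------
  100011110111101011

Answer: 100011110111101011 (146923)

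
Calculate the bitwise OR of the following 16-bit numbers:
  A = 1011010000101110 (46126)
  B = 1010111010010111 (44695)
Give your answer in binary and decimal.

Apply | to each column (1 where either bit is 1):
  1011010000101110
| 1010111010010111
------------------
  1011111010111111

Answer: 1011111010111111 (48831)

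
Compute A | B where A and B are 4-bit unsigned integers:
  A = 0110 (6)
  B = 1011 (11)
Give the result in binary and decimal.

Apply | to each column (1 where either bit is 1):
  0110
| 1011
------
  1111

Answer: 1111 (15)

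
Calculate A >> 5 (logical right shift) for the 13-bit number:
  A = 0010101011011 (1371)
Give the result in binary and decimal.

Logical shift right by 5: drop the bottom 5 bit(s), prepend 5 zero(s) on the left.
  0010101011011  ->  keep [00101010], discard [11011], prepend 00000
= 0000000101010

Answer: 0000000101010 (42)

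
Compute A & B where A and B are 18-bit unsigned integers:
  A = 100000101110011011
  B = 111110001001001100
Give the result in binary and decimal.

Apply & to each column (1 only where both bits are 1):
  100000101110011011
& 111110001001001100
--------------------
  100000001000001000

Answer: 100000001000001000 (131592)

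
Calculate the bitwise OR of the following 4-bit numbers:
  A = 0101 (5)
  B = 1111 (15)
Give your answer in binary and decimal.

Apply | to each column (1 where either bit is 1):
  0101
| 1111
------
  1111

Answer: 1111 (15)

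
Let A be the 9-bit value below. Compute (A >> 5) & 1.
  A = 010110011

Bit 5 is the 6th from the right.
  010110011
     ^
That bit is 1.

Answer: 1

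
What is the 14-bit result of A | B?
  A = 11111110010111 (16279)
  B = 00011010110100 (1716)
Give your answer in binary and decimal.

Apply | to each column (1 where either bit is 1):
  11111110010111
| 00011010110100
----------------
  11111110110111

Answer: 11111110110111 (16311)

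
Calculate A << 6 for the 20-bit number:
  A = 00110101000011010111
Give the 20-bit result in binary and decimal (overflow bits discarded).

Shift left by 6: drop the top 6 bit(s), append 6 zero(s) on the right.
  00110101000011010111  ->  discard [001101], keep [01000011010111], append 000000
= 01000011010111000000

Answer: 01000011010111000000 (275904)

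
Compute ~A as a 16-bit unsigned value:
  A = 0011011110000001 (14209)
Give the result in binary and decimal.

Flip each bit (0->1, 1->0):
  0011011110000001
  1100100001111110

Answer: 1100100001111110 (51326)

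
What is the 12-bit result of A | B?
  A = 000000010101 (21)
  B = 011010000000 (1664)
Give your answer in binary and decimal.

Apply | to each column (1 where either bit is 1):
  000000010101
| 011010000000
--------------
  011010010101

Answer: 011010010101 (1685)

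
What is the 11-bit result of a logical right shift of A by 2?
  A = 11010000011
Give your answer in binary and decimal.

Logical shift right by 2: drop the bottom 2 bit(s), prepend 2 zero(s) on the left.
  11010000011  ->  keep [110100000], discard [11], prepend 00
= 00110100000

Answer: 00110100000 (416)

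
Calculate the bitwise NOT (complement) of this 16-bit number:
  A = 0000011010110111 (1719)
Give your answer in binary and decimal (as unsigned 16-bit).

Flip each bit (0->1, 1->0):
  0000011010110111
  1111100101001000

Answer: 1111100101001000 (63816)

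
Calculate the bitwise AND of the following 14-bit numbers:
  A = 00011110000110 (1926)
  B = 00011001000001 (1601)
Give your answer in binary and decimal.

Apply & to each column (1 only where both bits are 1):
  00011110000110
& 00011001000001
----------------
  00011000000000

Answer: 00011000000000 (1536)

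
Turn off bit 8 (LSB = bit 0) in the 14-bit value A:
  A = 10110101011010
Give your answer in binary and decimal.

Mask = ~(1 << 8) = 11111011111111
Bit 8 of A is 1, so AND-ing with the mask clears it to 0.
  10110101011010
& 11111011111111
----------------
  10110001011010

Answer: 10110001011010 (11354)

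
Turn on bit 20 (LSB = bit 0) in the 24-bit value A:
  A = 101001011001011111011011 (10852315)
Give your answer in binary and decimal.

Mask = 1 << 20 = 000100000000000000000000
Bit 20 of A is 0, so OR-ing with the mask flips it to 1.
  101001011001011111011011
| 000100000000000000000000
--------------------------
  101101011001011111011011

Answer: 101101011001011111011011 (11900891)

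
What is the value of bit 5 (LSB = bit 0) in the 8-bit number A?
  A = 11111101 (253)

Bit 5 is the 6th from the right.
  11111101
    ^
That bit is 1.

Answer: 1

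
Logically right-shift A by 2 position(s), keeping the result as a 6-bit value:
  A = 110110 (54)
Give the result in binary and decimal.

Logical shift right by 2: drop the bottom 2 bit(s), prepend 2 zero(s) on the left.
  110110  ->  keep [1101], discard [10], prepend 00
= 001101

Answer: 001101 (13)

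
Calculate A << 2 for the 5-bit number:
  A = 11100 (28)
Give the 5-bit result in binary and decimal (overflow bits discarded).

Shift left by 2: drop the top 2 bit(s), append 2 zero(s) on the right.
  11100  ->  discard [11], keep [100], append 00
= 10000

Answer: 10000 (16)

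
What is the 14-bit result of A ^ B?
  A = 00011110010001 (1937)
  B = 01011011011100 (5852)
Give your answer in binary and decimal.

Apply ^ to each column (1 where bits differ):
  00011110010001
^ 01011011011100
----------------
  01000101001101

Answer: 01000101001101 (4429)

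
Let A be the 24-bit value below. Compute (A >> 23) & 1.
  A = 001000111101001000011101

Bit 23 is the 24th from the right.
  001000111101001000011101
  ^
That bit is 0.

Answer: 0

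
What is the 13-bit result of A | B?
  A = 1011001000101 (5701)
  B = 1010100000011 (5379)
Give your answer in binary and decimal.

Apply | to each column (1 where either bit is 1):
  1011001000101
| 1010100000011
---------------
  1011101000111

Answer: 1011101000111 (5959)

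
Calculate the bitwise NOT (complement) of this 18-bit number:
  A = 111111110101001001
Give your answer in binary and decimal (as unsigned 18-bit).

Flip each bit (0->1, 1->0):
  111111110101001001
  000000001010110110

Answer: 000000001010110110 (694)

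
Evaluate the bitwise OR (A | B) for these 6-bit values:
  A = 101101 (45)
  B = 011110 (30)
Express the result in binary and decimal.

Apply | to each column (1 where either bit is 1):
  101101
| 011110
--------
  111111

Answer: 111111 (63)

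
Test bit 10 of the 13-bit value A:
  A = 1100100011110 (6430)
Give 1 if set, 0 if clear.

Bit 10 is the 11th from the right.
  1100100011110
    ^
That bit is 0.

Answer: 0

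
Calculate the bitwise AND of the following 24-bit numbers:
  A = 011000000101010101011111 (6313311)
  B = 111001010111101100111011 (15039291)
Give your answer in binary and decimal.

Apply & to each column (1 only where both bits are 1):
  011000000101010101011111
& 111001010111101100111011
--------------------------
  011000000101000100011011

Answer: 011000000101000100011011 (6312219)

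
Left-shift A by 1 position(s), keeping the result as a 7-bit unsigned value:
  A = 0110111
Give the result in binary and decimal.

Shift left by 1: drop the top 1 bit(s), append 1 zero(s) on the right.
  0110111  ->  discard [0], keep [110111], append 0
= 1101110

Answer: 1101110 (110)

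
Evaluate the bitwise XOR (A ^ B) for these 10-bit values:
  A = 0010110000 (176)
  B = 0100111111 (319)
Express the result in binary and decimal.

Apply ^ to each column (1 where bits differ):
  0010110000
^ 0100111111
------------
  0110001111

Answer: 0110001111 (399)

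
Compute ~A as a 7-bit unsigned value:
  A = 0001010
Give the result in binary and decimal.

Flip each bit (0->1, 1->0):
  0001010
  1110101

Answer: 1110101 (117)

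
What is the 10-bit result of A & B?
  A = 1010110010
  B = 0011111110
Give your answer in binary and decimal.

Apply & to each column (1 only where both bits are 1):
  1010110010
& 0011111110
------------
  0010110010

Answer: 0010110010 (178)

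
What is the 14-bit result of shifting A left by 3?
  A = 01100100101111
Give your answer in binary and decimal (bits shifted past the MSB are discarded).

Shift left by 3: drop the top 3 bit(s), append 3 zero(s) on the right.
  01100100101111  ->  discard [011], keep [00100101111], append 000
= 00100101111000

Answer: 00100101111000 (2424)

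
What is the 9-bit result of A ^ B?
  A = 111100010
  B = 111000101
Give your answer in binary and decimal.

Apply ^ to each column (1 where bits differ):
  111100010
^ 111000101
-----------
  000100111

Answer: 000100111 (39)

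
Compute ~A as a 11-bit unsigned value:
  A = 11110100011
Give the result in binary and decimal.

Flip each bit (0->1, 1->0):
  11110100011
  00001011100

Answer: 00001011100 (92)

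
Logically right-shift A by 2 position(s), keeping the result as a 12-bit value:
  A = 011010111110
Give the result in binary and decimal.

Logical shift right by 2: drop the bottom 2 bit(s), prepend 2 zero(s) on the left.
  011010111110  ->  keep [0110101111], discard [10], prepend 00
= 000110101111

Answer: 000110101111 (431)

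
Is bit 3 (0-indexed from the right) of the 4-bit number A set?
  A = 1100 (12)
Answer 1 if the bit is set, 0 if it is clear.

Bit 3 is the 4th from the right.
  1100
  ^
That bit is 1.

Answer: 1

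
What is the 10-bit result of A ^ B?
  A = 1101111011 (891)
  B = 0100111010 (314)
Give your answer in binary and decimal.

Apply ^ to each column (1 where bits differ):
  1101111011
^ 0100111010
------------
  1001000001

Answer: 1001000001 (577)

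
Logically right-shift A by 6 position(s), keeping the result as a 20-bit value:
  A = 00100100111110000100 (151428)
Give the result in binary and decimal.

Logical shift right by 6: drop the bottom 6 bit(s), prepend 6 zero(s) on the left.
  00100100111110000100  ->  keep [00100100111110], discard [000100], prepend 000000
= 00000000100100111110

Answer: 00000000100100111110 (2366)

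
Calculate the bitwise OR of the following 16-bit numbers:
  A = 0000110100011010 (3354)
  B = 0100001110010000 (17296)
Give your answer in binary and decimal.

Apply | to each column (1 where either bit is 1):
  0000110100011010
| 0100001110010000
------------------
  0100111110011010

Answer: 0100111110011010 (20378)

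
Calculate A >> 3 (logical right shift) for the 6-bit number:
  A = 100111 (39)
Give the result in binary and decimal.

Logical shift right by 3: drop the bottom 3 bit(s), prepend 3 zero(s) on the left.
  100111  ->  keep [100], discard [111], prepend 000
= 000100

Answer: 000100 (4)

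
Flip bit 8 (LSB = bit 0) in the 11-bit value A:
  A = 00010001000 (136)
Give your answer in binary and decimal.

Mask = 1 << 8 = 00100000000
Bit 8 of A is 0; XOR with the mask flips it to 1.
  00010001000
^ 00100000000
-------------
  00110001000

Answer: 00110001000 (392)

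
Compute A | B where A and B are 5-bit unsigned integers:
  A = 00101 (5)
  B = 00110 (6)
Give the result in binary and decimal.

Apply | to each column (1 where either bit is 1):
  00101
| 00110
-------
  00111

Answer: 00111 (7)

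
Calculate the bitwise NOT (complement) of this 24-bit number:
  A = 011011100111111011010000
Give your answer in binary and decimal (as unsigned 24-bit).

Flip each bit (0->1, 1->0):
  011011100111111011010000
  100100011000000100101111

Answer: 100100011000000100101111 (9535791)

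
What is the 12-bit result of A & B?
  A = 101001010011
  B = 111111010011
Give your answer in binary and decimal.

Apply & to each column (1 only where both bits are 1):
  101001010011
& 111111010011
--------------
  101001010011

Answer: 101001010011 (2643)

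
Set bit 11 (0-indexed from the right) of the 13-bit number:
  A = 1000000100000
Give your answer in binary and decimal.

Mask = 1 << 11 = 0100000000000
Bit 11 of A is 0, so OR-ing with the mask flips it to 1.
  1000000100000
| 0100000000000
---------------
  1100000100000

Answer: 1100000100000 (6176)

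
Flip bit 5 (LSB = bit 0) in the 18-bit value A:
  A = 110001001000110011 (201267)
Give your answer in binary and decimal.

Mask = 1 << 5 = 000000000000100000
Bit 5 of A is 1; XOR with the mask flips it to 0.
  110001001000110011
^ 000000000000100000
--------------------
  110001001000010011

Answer: 110001001000010011 (201235)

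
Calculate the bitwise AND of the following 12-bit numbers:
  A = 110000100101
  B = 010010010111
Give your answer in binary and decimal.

Apply & to each column (1 only where both bits are 1):
  110000100101
& 010010010111
--------------
  010000000101

Answer: 010000000101 (1029)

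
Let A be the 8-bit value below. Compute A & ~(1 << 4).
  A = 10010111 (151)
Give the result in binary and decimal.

Mask = ~(1 << 4) = 11101111
Bit 4 of A is 1, so AND-ing with the mask clears it to 0.
  10010111
& 11101111
----------
  10000111

Answer: 10000111 (135)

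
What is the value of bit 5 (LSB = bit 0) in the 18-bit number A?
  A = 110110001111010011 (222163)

Bit 5 is the 6th from the right.
  110110001111010011
              ^
That bit is 0.

Answer: 0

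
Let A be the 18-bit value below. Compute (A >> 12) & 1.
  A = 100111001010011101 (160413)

Bit 12 is the 13th from the right.
  100111001010011101
       ^
That bit is 1.

Answer: 1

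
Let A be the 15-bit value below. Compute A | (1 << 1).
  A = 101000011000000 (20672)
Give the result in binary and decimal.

Mask = 1 << 1 = 000000000000010
Bit 1 of A is 0, so OR-ing with the mask flips it to 1.
  101000011000000
| 000000000000010
-----------------
  101000011000010

Answer: 101000011000010 (20674)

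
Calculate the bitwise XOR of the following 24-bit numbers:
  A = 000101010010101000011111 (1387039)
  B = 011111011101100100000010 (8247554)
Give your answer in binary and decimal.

Apply ^ to each column (1 where bits differ):
  000101010010101000011111
^ 011111011101100100000010
--------------------------
  011010001111001100011101

Answer: 011010001111001100011101 (6877981)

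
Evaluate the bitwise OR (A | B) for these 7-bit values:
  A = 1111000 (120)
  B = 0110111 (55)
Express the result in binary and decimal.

Apply | to each column (1 where either bit is 1):
  1111000
| 0110111
---------
  1111111

Answer: 1111111 (127)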